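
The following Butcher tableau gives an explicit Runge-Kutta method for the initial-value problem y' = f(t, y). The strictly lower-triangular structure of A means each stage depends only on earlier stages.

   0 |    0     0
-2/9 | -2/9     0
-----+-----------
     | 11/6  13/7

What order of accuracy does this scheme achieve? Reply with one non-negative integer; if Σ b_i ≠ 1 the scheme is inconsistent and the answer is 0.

b = (11/6, 13/7)
c = (0, -2/9)
Σ b_i: 11/6·1 + 13/7·1 = 155/42 ≠ 1 ⇒ order 0.

0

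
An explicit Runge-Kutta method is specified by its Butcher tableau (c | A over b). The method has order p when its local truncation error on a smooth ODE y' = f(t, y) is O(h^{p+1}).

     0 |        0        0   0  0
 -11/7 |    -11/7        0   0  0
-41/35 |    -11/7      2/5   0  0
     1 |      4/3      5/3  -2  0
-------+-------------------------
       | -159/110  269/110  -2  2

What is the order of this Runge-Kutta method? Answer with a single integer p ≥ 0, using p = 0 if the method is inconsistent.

2

b = (-159/110, 269/110, -2, 2)
c = (0, -11/7, -41/35, 1)
Ac = (0, 0, -22/35, -29/105)
Σ b_i: (-159/110)·1 + 269/110·1 + (-2)·1 + 2·1 = 1 ✓
b·c: 269/110·(-11/7) + (-2)·(-41/35) + 2·1 = 1/2 ✓
b·c²: 269/110·121/49 + (-2)·1681/1225 + 2·1 = 1853/350 ≠ 1/3 ⇒ order 2.
b·Ac: (-2)·(-22/35) + 2·(-29/105) = 74/105 ≠ 1/6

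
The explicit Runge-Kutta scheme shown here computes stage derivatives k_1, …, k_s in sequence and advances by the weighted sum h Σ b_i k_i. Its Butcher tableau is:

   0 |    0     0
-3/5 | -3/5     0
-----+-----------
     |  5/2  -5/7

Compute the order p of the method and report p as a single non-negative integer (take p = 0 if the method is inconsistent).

0

b = (5/2, -5/7)
c = (0, -3/5)
Σ b_i: 5/2·1 + (-5/7)·1 = 25/14 ≠ 1 ⇒ order 0.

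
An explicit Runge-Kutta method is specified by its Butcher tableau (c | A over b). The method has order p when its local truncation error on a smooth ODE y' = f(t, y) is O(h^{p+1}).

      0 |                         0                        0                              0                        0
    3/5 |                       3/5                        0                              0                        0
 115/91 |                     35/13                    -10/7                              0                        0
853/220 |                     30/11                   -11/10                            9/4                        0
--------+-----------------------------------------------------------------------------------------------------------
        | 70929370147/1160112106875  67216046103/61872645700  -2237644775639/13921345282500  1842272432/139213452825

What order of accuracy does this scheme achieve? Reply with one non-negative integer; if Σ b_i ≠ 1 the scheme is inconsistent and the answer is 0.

b = (70929370147/1160112106875, 67216046103/61872645700, -2237644775639/13921345282500, 1842272432/139213452825)
c = (0, 3/5, 115/91, 853/220)
Ac = (0, 0, -6/7, 19869/9100)
Σ b_i: 70929370147/1160112106875·1 + 67216046103/61872645700·1 + (-2237644775639/13921345282500)·1 + 1842272432/139213452825·1 = 1 ✓
b·c: 67216046103/61872645700·3/5 + (-2237644775639/13921345282500)·115/91 + 1842272432/139213452825·853/220 = 1/2 ✓
b·c²: 67216046103/61872645700·9/25 + (-2237644775639/13921345282500)·13225/8281 + 1842272432/139213452825·727609/48400 = 1/3 ✓
b·Ac: (-2237644775639/13921345282500)·(-6/7) + 1842272432/139213452825·19869/9100 = 1/6 ✓
b·c³: 67216046103/61872645700·27/125 + (-2237644775639/13921345282500)·1520875/753571 + 1842272432/139213452825·620650477/10648000 = 15830592595439021/23225444379637500 ≠ 1/4 ⇒ order 3.
b·(c∘Ac): (-2237644775639/13921345282500)·(-690/637) + 1842272432/139213452825·16948257/2002000 = 3319523473151/11601121068750 ≠ 1/8
b·Ac²: (-2237644775639/13921345282500)·(-18/35) + 1842272432/139213452825·13238487/4140500 = 351830561631/2815205379350 ≠ 1/12
b·A²c: 1842272432/139213452825·(-27/14) = -394772664/15468161425 ≠ 1/24

3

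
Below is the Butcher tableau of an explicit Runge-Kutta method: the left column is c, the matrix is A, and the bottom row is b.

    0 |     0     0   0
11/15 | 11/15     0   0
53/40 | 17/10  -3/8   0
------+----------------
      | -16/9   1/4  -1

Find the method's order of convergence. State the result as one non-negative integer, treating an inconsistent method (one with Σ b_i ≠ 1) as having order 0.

b = (-16/9, 1/4, -1)
c = (0, 11/15, 53/40)
Ac = (0, 0, -11/40)
Σ b_i: (-16/9)·1 + 1/4·1 + (-1)·1 = -91/36 ≠ 1 ⇒ order 0.

0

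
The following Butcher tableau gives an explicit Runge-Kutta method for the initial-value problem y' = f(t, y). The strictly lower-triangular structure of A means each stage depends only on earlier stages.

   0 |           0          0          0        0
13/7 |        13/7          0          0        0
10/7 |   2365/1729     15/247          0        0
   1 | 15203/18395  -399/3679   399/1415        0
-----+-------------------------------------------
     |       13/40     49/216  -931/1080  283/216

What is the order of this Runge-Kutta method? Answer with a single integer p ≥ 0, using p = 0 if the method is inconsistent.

4

b = (13/40, 49/216, -931/1080, 283/216)
c = (0, 13/7, 10/7, 1)
Ac = (0, 0, 15/133, 57/283)
Σ b_i: 13/40·1 + 49/216·1 + (-931/1080)·1 + 283/216·1 = 1 ✓
b·c: 49/216·13/7 + (-931/1080)·10/7 + 283/216·1 = 1/2 ✓
b·c²: 49/216·169/49 + (-931/1080)·100/49 + 283/216·1 = 1/3 ✓
b·Ac: (-931/1080)·15/133 + 283/216·57/283 = 1/6 ✓
b·c³: 49/216·2197/343 + (-931/1080)·1000/343 + 283/216·1 = 1/4 ✓
b·(c∘Ac): (-931/1080)·150/931 + 283/216·57/283 = 1/8 ✓
b·Ac²: (-931/1080)·195/931 + 283/216·57/283 = 1/12 ✓
b·A²c: 283/216·9/283 = 1/24 ✓; 4 stages ⇒ order 4.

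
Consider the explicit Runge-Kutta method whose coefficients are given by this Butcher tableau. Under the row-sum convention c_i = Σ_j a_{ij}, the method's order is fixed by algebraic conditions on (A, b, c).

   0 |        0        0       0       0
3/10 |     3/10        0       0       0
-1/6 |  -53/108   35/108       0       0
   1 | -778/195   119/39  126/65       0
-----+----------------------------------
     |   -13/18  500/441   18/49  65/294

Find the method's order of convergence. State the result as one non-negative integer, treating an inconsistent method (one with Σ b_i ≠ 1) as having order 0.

4

b = (-13/18, 500/441, 18/49, 65/294)
c = (0, 3/10, -1/6, 1)
Ac = (0, 0, 7/72, 77/130)
Σ b_i: (-13/18)·1 + 500/441·1 + 18/49·1 + 65/294·1 = 1 ✓
b·c: 500/441·3/10 + 18/49·(-1/6) + 65/294·1 = 1/2 ✓
b·c²: 500/441·9/100 + 18/49·1/36 + 65/294·1 = 1/3 ✓
b·Ac: 18/49·7/72 + 65/294·77/130 = 1/6 ✓
b·c³: 500/441·27/1000 + 18/49·(-1/216) + 65/294·1 = 1/4 ✓
b·(c∘Ac): 18/49·(-7/432) + 65/294·77/130 = 1/8 ✓
b·Ac²: 18/49·7/240 + 65/294·427/1300 = 1/12 ✓
b·A²c: 65/294·49/260 = 1/24 ✓; 4 stages ⇒ order 4.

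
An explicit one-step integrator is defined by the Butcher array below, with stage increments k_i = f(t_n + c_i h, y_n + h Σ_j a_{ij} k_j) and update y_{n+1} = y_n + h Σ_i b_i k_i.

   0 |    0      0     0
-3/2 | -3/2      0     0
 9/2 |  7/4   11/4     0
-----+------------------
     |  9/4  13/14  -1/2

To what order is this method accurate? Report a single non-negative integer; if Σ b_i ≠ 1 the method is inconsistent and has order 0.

b = (9/4, 13/14, -1/2)
c = (0, -3/2, 9/2)
Ac = (0, 0, -33/8)
Σ b_i: 9/4·1 + 13/14·1 + (-1/2)·1 = 75/28 ≠ 1 ⇒ order 0.

0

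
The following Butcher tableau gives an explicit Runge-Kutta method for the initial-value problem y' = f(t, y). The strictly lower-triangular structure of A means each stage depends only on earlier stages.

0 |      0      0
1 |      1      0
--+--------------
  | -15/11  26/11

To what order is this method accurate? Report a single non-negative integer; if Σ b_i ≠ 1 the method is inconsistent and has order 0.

b = (-15/11, 26/11)
c = (0, 1)
Σ b_i: (-15/11)·1 + 26/11·1 = 1 ✓
b·c: 26/11·1 = 26/11 ≠ 1/2 ⇒ order 1.

1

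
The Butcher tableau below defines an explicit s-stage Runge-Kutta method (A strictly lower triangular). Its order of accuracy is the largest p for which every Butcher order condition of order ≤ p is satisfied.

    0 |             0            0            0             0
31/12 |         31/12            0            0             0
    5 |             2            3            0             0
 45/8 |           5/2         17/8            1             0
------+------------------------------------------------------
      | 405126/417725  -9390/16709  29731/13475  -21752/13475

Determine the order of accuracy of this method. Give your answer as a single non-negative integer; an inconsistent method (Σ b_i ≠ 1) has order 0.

3

b = (405126/417725, -9390/16709, 29731/13475, -21752/13475)
c = (0, 31/12, 5, 45/8)
Ac = (0, 0, 31/4, 1007/96)
Σ b_i: 405126/417725·1 + (-9390/16709)·1 + 29731/13475·1 + (-21752/13475)·1 = 1 ✓
b·c: (-9390/16709)·31/12 + 29731/13475·5 + (-21752/13475)·45/8 = 1/2 ✓
b·c²: (-9390/16709)·961/144 + 29731/13475·25 + (-21752/13475)·2025/64 = 1/3 ✓
b·Ac: 29731/13475·31/4 + (-21752/13475)·1007/96 = 1/6 ✓
b·c³: (-9390/16709)·29791/1728 + 29731/13475·125 + (-21752/13475)·91125/512 = -6579445/310464 ≠ 1/4 ⇒ order 3.
b·(c∘Ac): 29731/13475·155/4 + (-21752/13475)·15105/256 = -840811/86240 ≠ 1/8
b·Ac²: 29731/13475·961/48 + (-21752/13475)·45137/1152 = -3701303/194040 ≠ 1/12
b·A²c: (-21752/13475)·31/4 = -168578/13475 ≠ 1/24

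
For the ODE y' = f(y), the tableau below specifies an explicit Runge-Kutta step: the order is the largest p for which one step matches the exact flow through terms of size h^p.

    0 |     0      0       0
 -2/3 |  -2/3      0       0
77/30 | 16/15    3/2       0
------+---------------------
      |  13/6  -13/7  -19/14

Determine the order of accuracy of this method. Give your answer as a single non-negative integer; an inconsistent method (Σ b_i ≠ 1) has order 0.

0

b = (13/6, -13/7, -19/14)
c = (0, -2/3, 77/30)
Ac = (0, 0, -1)
Σ b_i: 13/6·1 + (-13/7)·1 + (-19/14)·1 = -22/21 ≠ 1 ⇒ order 0.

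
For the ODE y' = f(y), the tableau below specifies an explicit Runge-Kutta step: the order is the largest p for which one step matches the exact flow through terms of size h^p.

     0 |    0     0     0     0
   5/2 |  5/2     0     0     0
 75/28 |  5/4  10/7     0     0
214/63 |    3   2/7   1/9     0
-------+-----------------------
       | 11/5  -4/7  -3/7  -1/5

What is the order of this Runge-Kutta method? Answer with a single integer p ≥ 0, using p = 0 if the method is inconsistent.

1

b = (11/5, -4/7, -3/7, -1/5)
c = (0, 5/2, 75/28, 214/63)
Ac = (0, 0, 25/7, 85/84)
Σ b_i: 11/5·1 + (-4/7)·1 + (-3/7)·1 + (-1/5)·1 = 1 ✓
b·c: (-4/7)·5/2 + (-3/7)·75/28 + (-1/5)·214/63 = -28717/8820 ≠ 1/2 ⇒ order 1.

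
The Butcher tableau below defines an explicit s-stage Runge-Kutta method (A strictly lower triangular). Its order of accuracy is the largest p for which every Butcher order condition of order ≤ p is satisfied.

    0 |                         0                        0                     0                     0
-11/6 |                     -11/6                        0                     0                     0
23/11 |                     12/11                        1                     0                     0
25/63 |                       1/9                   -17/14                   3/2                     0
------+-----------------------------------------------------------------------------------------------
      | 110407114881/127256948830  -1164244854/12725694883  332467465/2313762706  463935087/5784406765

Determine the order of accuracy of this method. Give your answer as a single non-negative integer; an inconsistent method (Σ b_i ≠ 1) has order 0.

3

b = (110407114881/127256948830, -1164244854/12725694883, 332467465/2313762706, 463935087/5784406765)
c = (0, -11/6, 23/11, 25/63)
Ac = (0, 0, -11/6, 4955/924)
Σ b_i: 110407114881/127256948830·1 + (-1164244854/12725694883)·1 + 332467465/2313762706·1 + 463935087/5784406765·1 = 1 ✓
b·c: (-1164244854/12725694883)·(-11/6) + 332467465/2313762706·23/11 + 463935087/5784406765·25/63 = 1/2 ✓
b·c²: (-1164244854/12725694883)·121/36 + 332467465/2313762706·529/121 + 463935087/5784406765·625/3969 = 1/3 ✓
b·Ac: 332467465/2313762706·(-11/6) + 463935087/5784406765·4955/924 = 1/6 ✓
b·c³: (-1164244854/12725694883)·(-1331/216) + 332467465/2313762706·12167/1331 + 463935087/5784406765·15625/250047 = 18108709180649/9620625331548 ≠ 1/4 ⇒ order 3.
b·(c∘Ac): 332467465/2313762706·(-23/6) + 463935087/5784406765·123875/58212 = -1319336255/3470644059 ≠ 1/8
b·Ac²: 332467465/2313762706·121/36 + 463935087/5784406765·151027/60984 = 390316054889/572656269735 ≠ 1/12
b·A²c: 463935087/5784406765·(-11/4) = -5103285957/23137627060 ≠ 1/24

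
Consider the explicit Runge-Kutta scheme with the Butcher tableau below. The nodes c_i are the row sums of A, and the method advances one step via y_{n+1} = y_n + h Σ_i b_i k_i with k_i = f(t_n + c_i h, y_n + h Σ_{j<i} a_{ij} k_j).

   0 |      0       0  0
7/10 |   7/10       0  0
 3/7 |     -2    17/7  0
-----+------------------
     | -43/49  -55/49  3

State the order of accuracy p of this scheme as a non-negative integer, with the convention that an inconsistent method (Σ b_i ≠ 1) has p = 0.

2

b = (-43/49, -55/49, 3)
c = (0, 7/10, 3/7)
Ac = (0, 0, 17/10)
Σ b_i: (-43/49)·1 + (-55/49)·1 + 3·1 = 1 ✓
b·c: (-55/49)·7/10 + 3·3/7 = 1/2 ✓
b·c²: (-55/49)·49/100 + 3·9/49 = 1/980 ≠ 1/3 ⇒ order 2.
b·Ac: 3·17/10 = 51/10 ≠ 1/6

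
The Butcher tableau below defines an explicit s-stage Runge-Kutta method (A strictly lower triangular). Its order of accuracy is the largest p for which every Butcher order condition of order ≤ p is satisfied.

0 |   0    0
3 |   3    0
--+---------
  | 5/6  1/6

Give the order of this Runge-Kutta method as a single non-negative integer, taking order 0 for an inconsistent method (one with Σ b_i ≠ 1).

b = (5/6, 1/6)
c = (0, 3)
Σ b_i: 5/6·1 + 1/6·1 = 1 ✓
b·c: 1/6·3 = 1/2 ✓; 2 stages ⇒ order 2.

2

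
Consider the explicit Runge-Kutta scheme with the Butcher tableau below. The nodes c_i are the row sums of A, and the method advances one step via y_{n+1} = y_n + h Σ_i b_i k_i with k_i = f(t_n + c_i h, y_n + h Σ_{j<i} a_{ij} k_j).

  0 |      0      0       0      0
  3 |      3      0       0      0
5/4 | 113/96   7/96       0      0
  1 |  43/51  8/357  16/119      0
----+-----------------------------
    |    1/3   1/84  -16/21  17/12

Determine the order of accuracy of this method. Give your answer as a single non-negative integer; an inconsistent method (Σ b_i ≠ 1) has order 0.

b = (1/3, 1/84, -16/21, 17/12)
c = (0, 3, 5/4, 1)
Ac = (0, 0, 7/32, 4/17)
Σ b_i: 1/3·1 + 1/84·1 + (-16/21)·1 + 17/12·1 = 1 ✓
b·c: 1/84·3 + (-16/21)·5/4 + 17/12·1 = 1/2 ✓
b·c²: 1/84·9 + (-16/21)·25/16 + 17/12·1 = 1/3 ✓
b·Ac: (-16/21)·7/32 + 17/12·4/17 = 1/6 ✓
b·c³: 1/84·27 + (-16/21)·125/64 + 17/12·1 = 1/4 ✓
b·(c∘Ac): (-16/21)·35/128 + 17/12·4/17 = 1/8 ✓
b·Ac²: (-16/21)·21/32 + 17/12·7/17 = 1/12 ✓
b·A²c: 17/12·1/34 = 1/24 ✓; 4 stages ⇒ order 4.

4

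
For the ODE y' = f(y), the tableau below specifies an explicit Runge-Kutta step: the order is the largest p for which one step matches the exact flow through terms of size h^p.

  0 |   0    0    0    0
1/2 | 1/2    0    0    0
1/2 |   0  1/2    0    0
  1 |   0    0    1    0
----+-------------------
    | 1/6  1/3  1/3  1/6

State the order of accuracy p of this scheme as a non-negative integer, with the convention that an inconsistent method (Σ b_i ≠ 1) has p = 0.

b = (1/6, 1/3, 1/3, 1/6)
c = (0, 1/2, 1/2, 1)
Ac = (0, 0, 1/4, 1/2)
Σ b_i: 1/6·1 + 1/3·1 + 1/3·1 + 1/6·1 = 1 ✓
b·c: 1/3·1/2 + 1/3·1/2 + 1/6·1 = 1/2 ✓
b·c²: 1/3·1/4 + 1/3·1/4 + 1/6·1 = 1/3 ✓
b·Ac: 1/3·1/4 + 1/6·1/2 = 1/6 ✓
b·c³: 1/3·1/8 + 1/3·1/8 + 1/6·1 = 1/4 ✓
b·(c∘Ac): 1/3·1/8 + 1/6·1/2 = 1/8 ✓
b·Ac²: 1/3·1/8 + 1/6·1/4 = 1/12 ✓
b·A²c: 1/6·1/4 = 1/24 ✓; 4 stages ⇒ order 4.

4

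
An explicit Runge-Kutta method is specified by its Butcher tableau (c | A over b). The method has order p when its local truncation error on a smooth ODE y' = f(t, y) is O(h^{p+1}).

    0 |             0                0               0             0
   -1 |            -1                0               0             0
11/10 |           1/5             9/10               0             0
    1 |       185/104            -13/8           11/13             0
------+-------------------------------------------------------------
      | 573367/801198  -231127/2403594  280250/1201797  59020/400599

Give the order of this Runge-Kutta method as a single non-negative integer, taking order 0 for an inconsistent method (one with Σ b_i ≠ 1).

b = (573367/801198, -231127/2403594, 280250/1201797, 59020/400599)
c = (0, -1, 11/10, 1)
Ac = (0, 0, -9/10, 1329/520)
Σ b_i: 573367/801198·1 + (-231127/2403594)·1 + 280250/1201797·1 + 59020/400599·1 = 1 ✓
b·c: (-231127/2403594)·(-1) + 280250/1201797·11/10 + 59020/400599·1 = 1/2 ✓
b·c²: (-231127/2403594)·1 + 280250/1201797·121/100 + 59020/400599·1 = 1/3 ✓
b·Ac: 280250/1201797·(-9/10) + 59020/400599·1329/520 = 1/6 ✓
b·c³: (-231127/2403594)·(-1) + 280250/1201797·1331/1000 + 59020/400599·1 = 887515/1602396 ≠ 1/4 ⇒ order 3.
b·(c∘Ac): 280250/1201797·(-99/100) + 59020/400599·1329/520 = 19453/133533 ≠ 1/8
b·Ac²: 280250/1201797·9/10 + 59020/400599·(-1563/2600) = 161983/1335330 ≠ 1/12
b·A²c: 59020/400599·(-99/130) = -4994/44511 ≠ 1/24

3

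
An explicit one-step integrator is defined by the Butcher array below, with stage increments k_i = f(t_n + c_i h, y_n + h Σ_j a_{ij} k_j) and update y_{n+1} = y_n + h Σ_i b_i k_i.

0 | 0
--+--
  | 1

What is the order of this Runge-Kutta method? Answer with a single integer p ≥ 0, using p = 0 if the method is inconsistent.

b = (1)
c = (0)
Σ b_i: 1·1 = 1 ✓; 1 stage ⇒ order 1.

1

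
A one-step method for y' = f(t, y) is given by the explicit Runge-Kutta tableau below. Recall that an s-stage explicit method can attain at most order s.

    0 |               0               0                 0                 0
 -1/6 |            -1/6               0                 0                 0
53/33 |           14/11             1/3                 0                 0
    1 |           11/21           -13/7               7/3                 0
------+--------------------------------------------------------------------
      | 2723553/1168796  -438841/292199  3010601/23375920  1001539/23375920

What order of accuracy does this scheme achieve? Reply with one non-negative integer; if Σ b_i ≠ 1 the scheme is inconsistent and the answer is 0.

b = (2723553/1168796, -438841/292199, 3010601/23375920, 1001539/23375920)
c = (0, -1/6, 53/33, 1)
Ac = (0, 0, -1/18, 5623/1386)
Σ b_i: 2723553/1168796·1 + (-438841/292199)·1 + 3010601/23375920·1 + 1001539/23375920·1 = 1 ✓
b·c: (-438841/292199)·(-1/6) + 3010601/23375920·53/33 + 1001539/23375920·1 = 1/2 ✓
b·c²: (-438841/292199)·1/36 + 3010601/23375920·2809/1089 + 1001539/23375920·1 = 1/3 ✓
b·Ac: 3010601/23375920·(-1/18) + 1001539/23375920·5623/1386 = 1/6 ✓
b·c³: (-438841/292199)·(-1/216) + 3010601/23375920·148877/35937 + 1001539/23375920·1 = 134997941/231421608 ≠ 1/4 ⇒ order 3.
b·(c∘Ac): 3010601/23375920·(-53/594) + 1001539/23375920·5623/1386 = 10245473/63114984 ≠ 1/8
b·Ac²: 3010601/23375920·1/108 + 1001539/23375920·545845/91476 = 1188820421/4628432160 ≠ 1/12
b·A²c: 1001539/23375920·(-7/54) = -7010773/1262299680 ≠ 1/24

3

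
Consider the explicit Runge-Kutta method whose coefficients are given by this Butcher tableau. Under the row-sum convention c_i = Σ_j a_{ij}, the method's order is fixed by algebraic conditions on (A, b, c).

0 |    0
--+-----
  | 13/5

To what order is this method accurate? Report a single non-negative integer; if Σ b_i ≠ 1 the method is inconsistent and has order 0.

b = (13/5)
c = (0)
Σ b_i: 13/5·1 = 13/5 ≠ 1 ⇒ order 0.

0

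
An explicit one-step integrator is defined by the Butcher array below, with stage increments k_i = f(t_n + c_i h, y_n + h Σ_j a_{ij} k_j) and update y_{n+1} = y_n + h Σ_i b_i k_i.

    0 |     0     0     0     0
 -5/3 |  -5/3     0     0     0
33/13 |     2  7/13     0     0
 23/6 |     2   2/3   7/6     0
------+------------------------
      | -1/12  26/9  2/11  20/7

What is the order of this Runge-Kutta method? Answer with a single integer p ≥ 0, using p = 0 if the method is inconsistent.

b = (-1/12, 26/9, 2/11, 20/7)
c = (0, -5/3, 33/13, 23/6)
Ac = (0, 0, -35/39, 433/234)
Σ b_i: (-1/12)·1 + 26/9·1 + 2/11·1 + 20/7·1 = 16201/2772 ≠ 1 ⇒ order 0.

0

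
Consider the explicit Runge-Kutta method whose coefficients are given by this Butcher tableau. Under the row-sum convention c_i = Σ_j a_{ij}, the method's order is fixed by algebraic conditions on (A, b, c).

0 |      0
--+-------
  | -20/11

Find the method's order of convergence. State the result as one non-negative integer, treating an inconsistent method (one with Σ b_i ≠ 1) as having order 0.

0

b = (-20/11)
c = (0)
Σ b_i: (-20/11)·1 = -20/11 ≠ 1 ⇒ order 0.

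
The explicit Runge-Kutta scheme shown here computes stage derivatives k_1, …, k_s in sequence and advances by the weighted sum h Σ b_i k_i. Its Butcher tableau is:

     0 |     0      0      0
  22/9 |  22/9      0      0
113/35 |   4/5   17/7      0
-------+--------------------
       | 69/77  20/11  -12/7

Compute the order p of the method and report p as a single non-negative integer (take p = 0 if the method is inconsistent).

1

b = (69/77, 20/11, -12/7)
c = (0, 22/9, 113/35)
Ac = (0, 0, 374/63)
Σ b_i: 69/77·1 + 20/11·1 + (-12/7)·1 = 1 ✓
b·c: 20/11·22/9 + (-12/7)·113/35 = -2404/2205 ≠ 1/2 ⇒ order 1.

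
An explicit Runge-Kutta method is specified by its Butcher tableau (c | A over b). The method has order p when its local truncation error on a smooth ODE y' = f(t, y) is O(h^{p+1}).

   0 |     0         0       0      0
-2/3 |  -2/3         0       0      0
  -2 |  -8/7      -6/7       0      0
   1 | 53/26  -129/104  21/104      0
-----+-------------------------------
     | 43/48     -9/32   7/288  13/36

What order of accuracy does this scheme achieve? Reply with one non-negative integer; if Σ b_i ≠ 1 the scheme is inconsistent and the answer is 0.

4

b = (43/48, -9/32, 7/288, 13/36)
c = (0, -2/3, -2, 1)
Ac = (0, 0, 4/7, 11/26)
Σ b_i: 43/48·1 + (-9/32)·1 + 7/288·1 + 13/36·1 = 1 ✓
b·c: (-9/32)·(-2/3) + 7/288·(-2) + 13/36·1 = 1/2 ✓
b·c²: (-9/32)·4/9 + 7/288·4 + 13/36·1 = 1/3 ✓
b·Ac: 7/288·4/7 + 13/36·11/26 = 1/6 ✓
b·c³: (-9/32)·(-8/27) + 7/288·(-8) + 13/36·1 = 1/4 ✓
b·(c∘Ac): 7/288·(-8/7) + 13/36·11/26 = 1/8 ✓
b·Ac²: 7/288·(-8/21) + 13/36·10/39 = 1/12 ✓
b·A²c: 13/36·3/26 = 1/24 ✓; 4 stages ⇒ order 4.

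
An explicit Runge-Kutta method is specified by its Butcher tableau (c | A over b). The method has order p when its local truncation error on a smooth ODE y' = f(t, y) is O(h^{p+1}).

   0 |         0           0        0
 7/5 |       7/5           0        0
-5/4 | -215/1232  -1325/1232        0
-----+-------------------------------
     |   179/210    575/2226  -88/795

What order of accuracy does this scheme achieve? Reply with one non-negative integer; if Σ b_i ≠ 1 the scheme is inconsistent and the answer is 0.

b = (179/210, 575/2226, -88/795)
c = (0, 7/5, -5/4)
Ac = (0, 0, -265/176)
Σ b_i: 179/210·1 + 575/2226·1 + (-88/795)·1 = 1 ✓
b·c: 575/2226·7/5 + (-88/795)·(-5/4) = 1/2 ✓
b·c²: 575/2226·49/25 + (-88/795)·25/16 = 1/3 ✓
b·Ac: (-88/795)·(-265/176) = 1/6 ✓; 3 stages ⇒ order 3.

3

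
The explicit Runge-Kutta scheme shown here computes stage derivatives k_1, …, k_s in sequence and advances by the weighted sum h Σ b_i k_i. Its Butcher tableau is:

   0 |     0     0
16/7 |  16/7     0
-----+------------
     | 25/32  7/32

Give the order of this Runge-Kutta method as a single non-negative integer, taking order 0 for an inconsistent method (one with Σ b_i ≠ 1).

2

b = (25/32, 7/32)
c = (0, 16/7)
Σ b_i: 25/32·1 + 7/32·1 = 1 ✓
b·c: 7/32·16/7 = 1/2 ✓; 2 stages ⇒ order 2.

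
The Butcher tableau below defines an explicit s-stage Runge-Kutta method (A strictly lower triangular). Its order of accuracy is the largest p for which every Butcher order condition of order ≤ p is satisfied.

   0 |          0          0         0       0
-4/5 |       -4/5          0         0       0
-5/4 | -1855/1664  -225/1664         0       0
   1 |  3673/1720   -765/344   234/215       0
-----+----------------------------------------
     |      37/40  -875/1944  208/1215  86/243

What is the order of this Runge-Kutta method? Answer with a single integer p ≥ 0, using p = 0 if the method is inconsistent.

4

b = (37/40, -875/1944, 208/1215, 86/243)
c = (0, -4/5, -5/4, 1)
Ac = (0, 0, 45/416, 18/43)
Σ b_i: 37/40·1 + (-875/1944)·1 + 208/1215·1 + 86/243·1 = 1 ✓
b·c: (-875/1944)·(-4/5) + 208/1215·(-5/4) + 86/243·1 = 1/2 ✓
b·c²: (-875/1944)·16/25 + 208/1215·25/16 + 86/243·1 = 1/3 ✓
b·Ac: 208/1215·45/416 + 86/243·18/43 = 1/6 ✓
b·c³: (-875/1944)·(-64/125) + 208/1215·(-125/64) + 86/243·1 = 1/4 ✓
b·(c∘Ac): 208/1215·(-225/1664) + 86/243·18/43 = 1/8 ✓
b·Ac²: 208/1215·(-9/104) + 86/243·477/1720 = 1/12 ✓
b·A²c: 86/243·81/688 = 1/24 ✓; 4 stages ⇒ order 4.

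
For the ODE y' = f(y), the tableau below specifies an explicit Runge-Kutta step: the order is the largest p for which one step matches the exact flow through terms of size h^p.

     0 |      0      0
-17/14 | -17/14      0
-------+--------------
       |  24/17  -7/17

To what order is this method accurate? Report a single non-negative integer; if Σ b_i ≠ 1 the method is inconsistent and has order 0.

b = (24/17, -7/17)
c = (0, -17/14)
Σ b_i: 24/17·1 + (-7/17)·1 = 1 ✓
b·c: (-7/17)·(-17/14) = 1/2 ✓; 2 stages ⇒ order 2.

2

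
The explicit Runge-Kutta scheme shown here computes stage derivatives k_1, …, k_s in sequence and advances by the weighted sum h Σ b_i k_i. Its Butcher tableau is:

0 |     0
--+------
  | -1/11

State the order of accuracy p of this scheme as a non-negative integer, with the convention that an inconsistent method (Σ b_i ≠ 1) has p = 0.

0

b = (-1/11)
c = (0)
Σ b_i: (-1/11)·1 = -1/11 ≠ 1 ⇒ order 0.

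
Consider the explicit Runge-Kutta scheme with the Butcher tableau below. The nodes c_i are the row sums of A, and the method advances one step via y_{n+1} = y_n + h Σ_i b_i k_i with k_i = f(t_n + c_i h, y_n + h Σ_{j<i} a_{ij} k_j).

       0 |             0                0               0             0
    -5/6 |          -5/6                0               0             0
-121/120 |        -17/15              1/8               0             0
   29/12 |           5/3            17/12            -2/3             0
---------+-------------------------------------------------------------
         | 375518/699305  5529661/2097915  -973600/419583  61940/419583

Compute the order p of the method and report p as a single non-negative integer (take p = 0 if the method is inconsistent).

3

b = (375518/699305, 5529661/2097915, -973600/419583, 61940/419583)
c = (0, -5/6, -121/120, 29/12)
Ac = (0, 0, -5/48, -61/120)
Σ b_i: 375518/699305·1 + 5529661/2097915·1 + (-973600/419583)·1 + 61940/419583·1 = 1 ✓
b·c: 5529661/2097915·(-5/6) + (-973600/419583)·(-121/120) + 61940/419583·29/12 = 1/2 ✓
b·c²: 5529661/2097915·25/36 + (-973600/419583)·14641/14400 + 61940/419583·841/144 = 1/3 ✓
b·Ac: (-973600/419583)·(-5/48) + 61940/419583·(-61/120) = 1/6 ✓
b·c³: 5529661/2097915·(-125/216) + (-973600/419583)·(-1771561/1728000) + 61940/419583·24389/1728 = 73941467/25174980 ≠ 1/4 ⇒ order 3.
b·(c∘Ac): (-973600/419583)·121/1152 + 61940/419583·(-1769/1440) = -475609/1118888 ≠ 1/8
b·Ac²: (-973600/419583)·25/288 + 61940/419583·2203/7200 = -23602309/151049880 ≠ 1/12
b·A²c: 61940/419583·5/72 = 77425/7552494 ≠ 1/24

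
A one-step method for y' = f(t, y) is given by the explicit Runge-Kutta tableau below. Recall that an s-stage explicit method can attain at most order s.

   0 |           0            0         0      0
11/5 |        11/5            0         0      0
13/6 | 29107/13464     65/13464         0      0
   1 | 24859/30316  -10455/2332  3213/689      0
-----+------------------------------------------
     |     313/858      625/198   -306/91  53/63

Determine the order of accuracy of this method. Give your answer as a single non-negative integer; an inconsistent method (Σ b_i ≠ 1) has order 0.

b = (313/858, 625/198, -306/91, 53/63)
c = (0, 11/5, 13/6, 1)
Ac = (0, 0, 13/1224, 51/212)
Σ b_i: 313/858·1 + 625/198·1 + (-306/91)·1 + 53/63·1 = 1 ✓
b·c: 625/198·11/5 + (-306/91)·13/6 + 53/63·1 = 1/2 ✓
b·c²: 625/198·121/25 + (-306/91)·169/36 + 53/63·1 = 1/3 ✓
b·Ac: (-306/91)·13/1224 + 53/63·51/212 = 1/6 ✓
b·c³: 625/198·1331/125 + (-306/91)·2197/216 + 53/63·1 = 1/4 ✓
b·(c∘Ac): (-306/91)·169/7344 + 53/63·51/212 = 1/8 ✓
b·Ac²: (-306/91)·143/6120 + 53/63·51/265 = 1/12 ✓
b·A²c: 53/63·21/424 = 1/24 ✓; 4 stages ⇒ order 4.

4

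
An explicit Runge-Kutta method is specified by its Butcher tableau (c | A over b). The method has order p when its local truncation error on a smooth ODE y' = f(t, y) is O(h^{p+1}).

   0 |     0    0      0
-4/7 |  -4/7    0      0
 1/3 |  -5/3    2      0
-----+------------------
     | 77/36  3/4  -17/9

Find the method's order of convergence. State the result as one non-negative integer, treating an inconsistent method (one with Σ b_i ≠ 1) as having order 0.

1

b = (77/36, 3/4, -17/9)
c = (0, -4/7, 1/3)
Ac = (0, 0, -8/7)
Σ b_i: 77/36·1 + 3/4·1 + (-17/9)·1 = 1 ✓
b·c: 3/4·(-4/7) + (-17/9)·1/3 = -200/189 ≠ 1/2 ⇒ order 1.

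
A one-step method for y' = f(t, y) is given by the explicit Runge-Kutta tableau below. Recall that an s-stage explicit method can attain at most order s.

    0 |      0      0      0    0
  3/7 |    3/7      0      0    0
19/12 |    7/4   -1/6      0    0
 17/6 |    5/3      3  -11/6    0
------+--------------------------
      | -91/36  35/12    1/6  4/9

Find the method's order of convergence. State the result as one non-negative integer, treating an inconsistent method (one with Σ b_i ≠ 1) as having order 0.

b = (-91/36, 35/12, 1/6, 4/9)
c = (0, 3/7, 19/12, 17/6)
Ac = (0, 0, -1/14, -815/504)
Σ b_i: (-91/36)·1 + 35/12·1 + 1/6·1 + 4/9·1 = 1 ✓
b·c: 35/12·3/7 + 1/6·19/12 + 4/9·17/6 = 599/216 ≠ 1/2 ⇒ order 1.

1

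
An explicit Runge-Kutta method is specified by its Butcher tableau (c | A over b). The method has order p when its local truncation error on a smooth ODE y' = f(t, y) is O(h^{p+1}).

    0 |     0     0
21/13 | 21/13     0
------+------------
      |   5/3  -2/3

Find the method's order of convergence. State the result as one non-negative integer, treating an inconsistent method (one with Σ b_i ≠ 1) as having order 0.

b = (5/3, -2/3)
c = (0, 21/13)
Σ b_i: 5/3·1 + (-2/3)·1 = 1 ✓
b·c: (-2/3)·21/13 = -14/13 ≠ 1/2 ⇒ order 1.

1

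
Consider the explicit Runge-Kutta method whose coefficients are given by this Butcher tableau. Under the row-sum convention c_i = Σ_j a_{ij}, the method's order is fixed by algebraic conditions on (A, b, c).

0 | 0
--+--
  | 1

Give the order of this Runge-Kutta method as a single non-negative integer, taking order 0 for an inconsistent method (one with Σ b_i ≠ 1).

b = (1)
c = (0)
Σ b_i: 1·1 = 1 ✓; 1 stage ⇒ order 1.

1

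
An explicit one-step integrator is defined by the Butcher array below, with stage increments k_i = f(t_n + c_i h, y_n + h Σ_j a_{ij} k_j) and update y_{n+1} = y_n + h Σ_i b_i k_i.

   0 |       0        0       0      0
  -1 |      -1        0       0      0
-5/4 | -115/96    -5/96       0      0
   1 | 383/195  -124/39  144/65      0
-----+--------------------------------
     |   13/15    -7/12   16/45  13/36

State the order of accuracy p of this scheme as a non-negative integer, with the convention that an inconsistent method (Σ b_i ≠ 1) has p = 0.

b = (13/15, -7/12, 16/45, 13/36)
c = (0, -1, -5/4, 1)
Ac = (0, 0, 5/96, 16/39)
Σ b_i: 13/15·1 + (-7/12)·1 + 16/45·1 + 13/36·1 = 1 ✓
b·c: (-7/12)·(-1) + 16/45·(-5/4) + 13/36·1 = 1/2 ✓
b·c²: (-7/12)·1 + 16/45·25/16 + 13/36·1 = 1/3 ✓
b·Ac: 16/45·5/96 + 13/36·16/39 = 1/6 ✓
b·c³: (-7/12)·(-1) + 16/45·(-125/64) + 13/36·1 = 1/4 ✓
b·(c∘Ac): 16/45·(-25/384) + 13/36·16/39 = 1/8 ✓
b·Ac²: 16/45·(-5/96) + 13/36·11/39 = 1/12 ✓
b·A²c: 13/36·3/26 = 1/24 ✓; 4 stages ⇒ order 4.

4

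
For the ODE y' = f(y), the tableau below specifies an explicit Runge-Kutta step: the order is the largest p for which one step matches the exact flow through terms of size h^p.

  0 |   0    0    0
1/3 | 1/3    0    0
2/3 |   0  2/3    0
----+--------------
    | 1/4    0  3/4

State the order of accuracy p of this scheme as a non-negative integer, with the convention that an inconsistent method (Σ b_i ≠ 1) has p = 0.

b = (1/4, 0, 3/4)
c = (0, 1/3, 2/3)
Ac = (0, 0, 2/9)
Σ b_i: 1/4·1 + 3/4·1 = 1 ✓
b·c: 3/4·2/3 = 1/2 ✓
b·c²: 3/4·4/9 = 1/3 ✓
b·Ac: 3/4·2/9 = 1/6 ✓; 3 stages ⇒ order 3.

3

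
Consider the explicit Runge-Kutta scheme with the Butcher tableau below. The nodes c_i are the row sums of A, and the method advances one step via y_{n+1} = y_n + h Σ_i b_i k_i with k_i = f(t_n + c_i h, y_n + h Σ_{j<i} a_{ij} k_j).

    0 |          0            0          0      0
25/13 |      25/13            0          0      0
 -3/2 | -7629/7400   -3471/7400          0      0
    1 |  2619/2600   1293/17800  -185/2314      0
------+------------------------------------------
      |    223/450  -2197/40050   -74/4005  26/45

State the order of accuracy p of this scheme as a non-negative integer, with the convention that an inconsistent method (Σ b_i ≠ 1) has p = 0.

b = (223/450, -2197/40050, -74/4005, 26/45)
c = (0, 25/13, -3/2, 1)
Ac = (0, 0, -267/296, 27/104)
Σ b_i: 223/450·1 + (-2197/40050)·1 + (-74/4005)·1 + 26/45·1 = 1 ✓
b·c: (-2197/40050)·25/13 + (-74/4005)·(-3/2) + 26/45·1 = 1/2 ✓
b·c²: (-2197/40050)·625/169 + (-74/4005)·9/4 + 26/45·1 = 1/3 ✓
b·Ac: (-74/4005)·(-267/296) + 26/45·27/104 = 1/6 ✓
b·c³: (-2197/40050)·15625/2197 + (-74/4005)·(-27/8) + 26/45·1 = 1/4 ✓
b·(c∘Ac): (-74/4005)·801/592 + 26/45·27/104 = 1/8 ✓
b·Ac²: (-74/4005)·(-6675/3848) + 26/45·15/169 = 1/12 ✓
b·A²c: 26/45·15/208 = 1/24 ✓; 4 stages ⇒ order 4.

4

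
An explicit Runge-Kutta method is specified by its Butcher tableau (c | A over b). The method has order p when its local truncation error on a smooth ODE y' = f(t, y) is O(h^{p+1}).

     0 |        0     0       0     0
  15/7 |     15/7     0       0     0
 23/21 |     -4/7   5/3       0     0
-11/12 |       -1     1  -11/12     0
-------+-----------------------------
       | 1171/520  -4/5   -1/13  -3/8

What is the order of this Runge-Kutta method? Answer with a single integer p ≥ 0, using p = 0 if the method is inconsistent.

b = (1171/520, -4/5, -1/13, -3/8)
c = (0, 15/7, 23/21, -11/12)
Ac = (0, 0, 25/7, 41/36)
Σ b_i: 1171/520·1 + (-4/5)·1 + (-1/13)·1 + (-3/8)·1 = 1 ✓
b·c: (-4/5)·15/7 + (-1/13)·23/21 + (-3/8)·(-11/12) = -12709/8736 ≠ 1/2 ⇒ order 1.

1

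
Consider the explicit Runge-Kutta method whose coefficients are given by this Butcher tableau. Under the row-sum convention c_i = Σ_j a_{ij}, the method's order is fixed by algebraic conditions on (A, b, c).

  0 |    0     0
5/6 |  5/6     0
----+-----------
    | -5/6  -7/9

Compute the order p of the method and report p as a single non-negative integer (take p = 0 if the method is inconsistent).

b = (-5/6, -7/9)
c = (0, 5/6)
Σ b_i: (-5/6)·1 + (-7/9)·1 = -29/18 ≠ 1 ⇒ order 0.

0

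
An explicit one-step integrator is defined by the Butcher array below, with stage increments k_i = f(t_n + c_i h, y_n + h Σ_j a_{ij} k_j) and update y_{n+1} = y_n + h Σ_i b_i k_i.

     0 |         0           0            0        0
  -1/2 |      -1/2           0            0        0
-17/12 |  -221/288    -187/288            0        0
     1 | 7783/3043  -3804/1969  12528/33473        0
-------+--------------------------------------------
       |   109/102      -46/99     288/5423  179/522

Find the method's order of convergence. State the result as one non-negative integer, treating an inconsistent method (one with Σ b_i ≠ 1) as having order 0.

4

b = (109/102, -46/99, 288/5423, 179/522)
c = (0, -1/2, -17/12, 1)
Ac = (0, 0, 187/576, 78/179)
Σ b_i: 109/102·1 + (-46/99)·1 + 288/5423·1 + 179/522·1 = 1 ✓
b·c: (-46/99)·(-1/2) + 288/5423·(-17/12) + 179/522·1 = 1/2 ✓
b·c²: (-46/99)·1/4 + 288/5423·289/144 + 179/522·1 = 1/3 ✓
b·Ac: 288/5423·187/576 + 179/522·78/179 = 1/6 ✓
b·c³: (-46/99)·(-1/8) + 288/5423·(-4913/1728) + 179/522·1 = 1/4 ✓
b·(c∘Ac): 288/5423·(-3179/6912) + 179/522·78/179 = 1/8 ✓
b·Ac²: 288/5423·(-187/1152) + 179/522·48/179 = 1/12 ✓
b·A²c: 179/522·87/716 = 1/24 ✓; 4 stages ⇒ order 4.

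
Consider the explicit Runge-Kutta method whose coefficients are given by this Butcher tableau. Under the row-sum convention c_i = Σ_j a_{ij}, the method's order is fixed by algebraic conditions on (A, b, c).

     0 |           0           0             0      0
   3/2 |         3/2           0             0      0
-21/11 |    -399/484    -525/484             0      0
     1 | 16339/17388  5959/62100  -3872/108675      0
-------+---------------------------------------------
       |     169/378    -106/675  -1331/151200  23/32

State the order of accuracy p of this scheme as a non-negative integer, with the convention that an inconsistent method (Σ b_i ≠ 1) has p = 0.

b = (169/378, -106/675, -1331/151200, 23/32)
c = (0, 3/2, -21/11, 1)
Ac = (0, 0, -1575/968, 39/184)
Σ b_i: 169/378·1 + (-106/675)·1 + (-1331/151200)·1 + 23/32·1 = 1 ✓
b·c: (-106/675)·3/2 + (-1331/151200)·(-21/11) + 23/32·1 = 1/2 ✓
b·c²: (-106/675)·9/4 + (-1331/151200)·441/121 + 23/32·1 = 1/3 ✓
b·Ac: (-1331/151200)·(-1575/968) + 23/32·39/184 = 1/6 ✓
b·c³: (-106/675)·27/8 + (-1331/151200)·(-9261/1331) + 23/32·1 = 1/4 ✓
b·(c∘Ac): (-1331/151200)·33075/10648 + 23/32·39/184 = 1/8 ✓
b·Ac²: (-1331/151200)·(-4725/1936) + 23/32·95/1104 = 1/12 ✓
b·A²c: 23/32·4/69 = 1/24 ✓; 4 stages ⇒ order 4.

4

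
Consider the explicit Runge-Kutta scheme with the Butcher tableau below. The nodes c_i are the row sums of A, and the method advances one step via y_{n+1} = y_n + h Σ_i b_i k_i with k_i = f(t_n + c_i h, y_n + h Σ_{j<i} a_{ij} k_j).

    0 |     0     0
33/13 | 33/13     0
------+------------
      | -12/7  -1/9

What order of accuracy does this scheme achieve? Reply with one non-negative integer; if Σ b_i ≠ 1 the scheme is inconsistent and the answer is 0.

b = (-12/7, -1/9)
c = (0, 33/13)
Σ b_i: (-12/7)·1 + (-1/9)·1 = -115/63 ≠ 1 ⇒ order 0.

0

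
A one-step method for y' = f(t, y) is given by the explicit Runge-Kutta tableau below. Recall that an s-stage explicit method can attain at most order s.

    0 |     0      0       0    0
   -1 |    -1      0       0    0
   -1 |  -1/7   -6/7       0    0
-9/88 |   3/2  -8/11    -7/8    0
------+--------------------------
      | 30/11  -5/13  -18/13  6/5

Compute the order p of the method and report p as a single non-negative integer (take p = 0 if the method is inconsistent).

0

b = (30/11, -5/13, -18/13, 6/5)
c = (0, -1, -1, -9/88)
Ac = (0, 0, 6/7, 141/88)
Σ b_i: 30/11·1 + (-5/13)·1 + (-18/13)·1 + 6/5·1 = 1543/715 ≠ 1 ⇒ order 0.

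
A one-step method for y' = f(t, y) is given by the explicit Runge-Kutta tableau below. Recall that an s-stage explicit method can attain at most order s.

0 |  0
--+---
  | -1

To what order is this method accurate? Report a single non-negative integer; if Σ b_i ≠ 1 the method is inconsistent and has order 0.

0

b = (-1)
c = (0)
Σ b_i: (-1)·1 = -1 ≠ 1 ⇒ order 0.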